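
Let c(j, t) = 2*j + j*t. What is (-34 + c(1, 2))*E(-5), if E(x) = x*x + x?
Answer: -600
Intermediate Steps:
E(x) = x + x² (E(x) = x² + x = x + x²)
(-34 + c(1, 2))*E(-5) = (-34 + 1*(2 + 2))*(-5*(1 - 5)) = (-34 + 1*4)*(-5*(-4)) = (-34 + 4)*20 = -30*20 = -600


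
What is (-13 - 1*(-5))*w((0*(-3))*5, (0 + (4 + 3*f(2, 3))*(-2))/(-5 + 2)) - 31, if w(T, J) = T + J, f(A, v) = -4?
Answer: 35/3 ≈ 11.667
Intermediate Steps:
w(T, J) = J + T
(-13 - 1*(-5))*w((0*(-3))*5, (0 + (4 + 3*f(2, 3))*(-2))/(-5 + 2)) - 31 = (-13 - 1*(-5))*((0 + (4 + 3*(-4))*(-2))/(-5 + 2) + (0*(-3))*5) - 31 = (-13 + 5)*((0 + (4 - 12)*(-2))/(-3) + 0*5) - 31 = -8*((0 - 8*(-2))*(-⅓) + 0) - 31 = -8*((0 + 16)*(-⅓) + 0) - 31 = -8*(16*(-⅓) + 0) - 31 = -8*(-16/3 + 0) - 31 = -8*(-16/3) - 31 = 128/3 - 31 = 35/3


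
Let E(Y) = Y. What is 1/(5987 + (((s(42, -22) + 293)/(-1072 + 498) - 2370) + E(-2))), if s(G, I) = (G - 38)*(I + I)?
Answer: 574/2074893 ≈ 0.00027664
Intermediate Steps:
s(G, I) = 2*I*(-38 + G) (s(G, I) = (-38 + G)*(2*I) = 2*I*(-38 + G))
1/(5987 + (((s(42, -22) + 293)/(-1072 + 498) - 2370) + E(-2))) = 1/(5987 + (((2*(-22)*(-38 + 42) + 293)/(-1072 + 498) - 2370) - 2)) = 1/(5987 + (((2*(-22)*4 + 293)/(-574) - 2370) - 2)) = 1/(5987 + (((-176 + 293)*(-1/574) - 2370) - 2)) = 1/(5987 + ((117*(-1/574) - 2370) - 2)) = 1/(5987 + ((-117/574 - 2370) - 2)) = 1/(5987 + (-1360497/574 - 2)) = 1/(5987 - 1361645/574) = 1/(2074893/574) = 574/2074893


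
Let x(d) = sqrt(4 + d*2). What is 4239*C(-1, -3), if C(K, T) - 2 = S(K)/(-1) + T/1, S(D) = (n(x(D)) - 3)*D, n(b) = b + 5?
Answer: 4239 + 4239*sqrt(2) ≈ 10234.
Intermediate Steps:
x(d) = sqrt(4 + 2*d)
n(b) = 5 + b
S(D) = D*(2 + sqrt(4 + 2*D)) (S(D) = ((5 + sqrt(4 + 2*D)) - 3)*D = (2 + sqrt(4 + 2*D))*D = D*(2 + sqrt(4 + 2*D)))
C(K, T) = 2 + T - K*(2 + sqrt(4 + 2*K)) (C(K, T) = 2 + ((K*(2 + sqrt(4 + 2*K)))/(-1) + T/1) = 2 + ((K*(2 + sqrt(4 + 2*K)))*(-1) + T*1) = 2 + (-K*(2 + sqrt(4 + 2*K)) + T) = 2 + (T - K*(2 + sqrt(4 + 2*K))) = 2 + T - K*(2 + sqrt(4 + 2*K)))
4239*C(-1, -3) = 4239*(2 - 3 - 1*(-1)*(2 + sqrt(4 + 2*(-1)))) = 4239*(2 - 3 - 1*(-1)*(2 + sqrt(4 - 2))) = 4239*(2 - 3 - 1*(-1)*(2 + sqrt(2))) = 4239*(2 - 3 + (2 + sqrt(2))) = 4239*(1 + sqrt(2)) = 4239 + 4239*sqrt(2)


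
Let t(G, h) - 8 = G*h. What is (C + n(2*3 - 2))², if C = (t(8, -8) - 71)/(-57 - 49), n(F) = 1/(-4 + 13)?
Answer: 1560001/910116 ≈ 1.7141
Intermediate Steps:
t(G, h) = 8 + G*h
n(F) = ⅑ (n(F) = 1/9 = ⅑)
C = 127/106 (C = ((8 + 8*(-8)) - 71)/(-57 - 49) = ((8 - 64) - 71)/(-106) = (-56 - 71)*(-1/106) = -127*(-1/106) = 127/106 ≈ 1.1981)
(C + n(2*3 - 2))² = (127/106 + ⅑)² = (1249/954)² = 1560001/910116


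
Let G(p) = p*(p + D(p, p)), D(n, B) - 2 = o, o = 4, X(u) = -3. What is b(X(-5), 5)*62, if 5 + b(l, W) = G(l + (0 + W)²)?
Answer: 37882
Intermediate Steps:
D(n, B) = 6 (D(n, B) = 2 + 4 = 6)
G(p) = p*(6 + p) (G(p) = p*(p + 6) = p*(6 + p))
b(l, W) = -5 + (l + W²)*(6 + l + W²) (b(l, W) = -5 + (l + (0 + W)²)*(6 + (l + (0 + W)²)) = -5 + (l + W²)*(6 + (l + W²)) = -5 + (l + W²)*(6 + l + W²))
b(X(-5), 5)*62 = (-5 + (-3 + 5²)*(6 - 3 + 5²))*62 = (-5 + (-3 + 25)*(6 - 3 + 25))*62 = (-5 + 22*28)*62 = (-5 + 616)*62 = 611*62 = 37882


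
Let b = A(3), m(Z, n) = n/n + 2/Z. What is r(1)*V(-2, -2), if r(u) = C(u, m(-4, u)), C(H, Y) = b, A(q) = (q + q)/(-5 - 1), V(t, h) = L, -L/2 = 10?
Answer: 20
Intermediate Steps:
L = -20 (L = -2*10 = -20)
m(Z, n) = 1 + 2/Z
V(t, h) = -20
A(q) = -q/3 (A(q) = (2*q)/(-6) = (2*q)*(-⅙) = -q/3)
b = -1 (b = -⅓*3 = -1)
C(H, Y) = -1
r(u) = -1
r(1)*V(-2, -2) = -1*(-20) = 20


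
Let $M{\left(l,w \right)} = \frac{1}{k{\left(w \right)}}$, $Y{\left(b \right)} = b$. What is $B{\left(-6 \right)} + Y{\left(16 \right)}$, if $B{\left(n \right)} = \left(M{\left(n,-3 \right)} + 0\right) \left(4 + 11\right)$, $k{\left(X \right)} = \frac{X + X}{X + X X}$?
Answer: $1$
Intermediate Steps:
$k{\left(X \right)} = \frac{2 X}{X + X^{2}}$
$M{\left(l,w \right)} = \frac{1}{2} + \frac{w}{2}$ ($M{\left(l,w \right)} = \frac{1}{2 \frac{1}{1 + w}} = \frac{1}{2} + \frac{w}{2}$)
$B{\left(n \right)} = -15$ ($B{\left(n \right)} = \left(\left(\frac{1}{2} + \frac{1}{2} \left(-3\right)\right) + 0\right) \left(4 + 11\right) = \left(\left(\frac{1}{2} - \frac{3}{2}\right) + 0\right) 15 = \left(-1 + 0\right) 15 = \left(-1\right) 15 = -15$)
$B{\left(-6 \right)} + Y{\left(16 \right)} = -15 + 16 = 1$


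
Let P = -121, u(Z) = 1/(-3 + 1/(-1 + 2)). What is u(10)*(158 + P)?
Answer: -37/2 ≈ -18.500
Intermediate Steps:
u(Z) = -1/2 (u(Z) = 1/(-3 + 1/1) = 1/(-3 + 1) = 1/(-2) = -1/2)
u(10)*(158 + P) = -(158 - 121)/2 = -1/2*37 = -37/2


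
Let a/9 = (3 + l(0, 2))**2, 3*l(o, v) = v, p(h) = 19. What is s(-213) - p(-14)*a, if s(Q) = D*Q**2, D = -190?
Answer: -8622409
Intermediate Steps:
l(o, v) = v/3
s(Q) = -190*Q**2
a = 121 (a = 9*(3 + (1/3)*2)**2 = 9*(3 + 2/3)**2 = 9*(11/3)**2 = 9*(121/9) = 121)
s(-213) - p(-14)*a = -190*(-213)**2 - 19*121 = -190*45369 - 1*2299 = -8620110 - 2299 = -8622409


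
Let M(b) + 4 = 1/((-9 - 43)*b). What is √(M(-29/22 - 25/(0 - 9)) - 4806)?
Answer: I*√939703414/442 ≈ 69.354*I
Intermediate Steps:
M(b) = -4 - 1/(52*b) (M(b) = -4 + 1/((-9 - 43)*b) = -4 + 1/((-52)*b) = -4 - 1/(52*b))
√(M(-29/22 - 25/(0 - 9)) - 4806) = √((-4 - 1/(52*(-29/22 - 25/(0 - 9)))) - 4806) = √((-4 - 1/(52*(-29*1/22 - 25/(-9)))) - 4806) = √((-4 - 1/(52*(-29/22 - 25*(-⅑)))) - 4806) = √((-4 - 1/(52*(-29/22 + 25/9))) - 4806) = √((-4 - 1/(52*289/198)) - 4806) = √((-4 - 1/52*198/289) - 4806) = √((-4 - 99/7514) - 4806) = √(-30155/7514 - 4806) = √(-36142439/7514) = I*√939703414/442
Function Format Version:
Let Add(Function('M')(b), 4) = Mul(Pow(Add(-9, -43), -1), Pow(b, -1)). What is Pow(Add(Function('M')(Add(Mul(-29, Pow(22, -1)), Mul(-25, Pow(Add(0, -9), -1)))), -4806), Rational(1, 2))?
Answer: Mul(Rational(1, 442), I, Pow(939703414, Rational(1, 2))) ≈ Mul(69.354, I)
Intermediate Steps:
Function('M')(b) = Add(-4, Mul(Rational(-1, 52), Pow(b, -1))) (Function('M')(b) = Add(-4, Mul(Pow(Add(-9, -43), -1), Pow(b, -1))) = Add(-4, Mul(Pow(-52, -1), Pow(b, -1))) = Add(-4, Mul(Rational(-1, 52), Pow(b, -1))))
Pow(Add(Function('M')(Add(Mul(-29, Pow(22, -1)), Mul(-25, Pow(Add(0, -9), -1)))), -4806), Rational(1, 2)) = Pow(Add(Add(-4, Mul(Rational(-1, 52), Pow(Add(Mul(-29, Pow(22, -1)), Mul(-25, Pow(Add(0, -9), -1))), -1))), -4806), Rational(1, 2)) = Pow(Add(Add(-4, Mul(Rational(-1, 52), Pow(Add(Mul(-29, Rational(1, 22)), Mul(-25, Pow(-9, -1))), -1))), -4806), Rational(1, 2)) = Pow(Add(Add(-4, Mul(Rational(-1, 52), Pow(Add(Rational(-29, 22), Mul(-25, Rational(-1, 9))), -1))), -4806), Rational(1, 2)) = Pow(Add(Add(-4, Mul(Rational(-1, 52), Pow(Add(Rational(-29, 22), Rational(25, 9)), -1))), -4806), Rational(1, 2)) = Pow(Add(Add(-4, Mul(Rational(-1, 52), Pow(Rational(289, 198), -1))), -4806), Rational(1, 2)) = Pow(Add(Add(-4, Mul(Rational(-1, 52), Rational(198, 289))), -4806), Rational(1, 2)) = Pow(Add(Add(-4, Rational(-99, 7514)), -4806), Rational(1, 2)) = Pow(Add(Rational(-30155, 7514), -4806), Rational(1, 2)) = Pow(Rational(-36142439, 7514), Rational(1, 2)) = Mul(Rational(1, 442), I, Pow(939703414, Rational(1, 2)))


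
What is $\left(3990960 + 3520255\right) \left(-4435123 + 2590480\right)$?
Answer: $-13855510171245$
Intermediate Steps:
$\left(3990960 + 3520255\right) \left(-4435123 + 2590480\right) = 7511215 \left(-1844643\right) = -13855510171245$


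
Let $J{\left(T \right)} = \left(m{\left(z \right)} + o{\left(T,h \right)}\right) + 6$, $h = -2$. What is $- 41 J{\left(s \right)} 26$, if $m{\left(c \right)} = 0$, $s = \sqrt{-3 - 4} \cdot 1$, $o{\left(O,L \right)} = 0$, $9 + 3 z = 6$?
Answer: $-6396$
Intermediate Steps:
$z = -1$ ($z = -3 + \frac{1}{3} \cdot 6 = -3 + 2 = -1$)
$s = i \sqrt{7}$ ($s = \sqrt{-7} \cdot 1 = i \sqrt{7} \cdot 1 = i \sqrt{7} \approx 2.6458 i$)
$J{\left(T \right)} = 6$ ($J{\left(T \right)} = \left(0 + 0\right) + 6 = 0 + 6 = 6$)
$- 41 J{\left(s \right)} 26 = \left(-41\right) 6 \cdot 26 = \left(-246\right) 26 = -6396$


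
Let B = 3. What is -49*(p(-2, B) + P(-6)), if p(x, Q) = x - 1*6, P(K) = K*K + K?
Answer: -1078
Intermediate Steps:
P(K) = K + K² (P(K) = K² + K = K + K²)
p(x, Q) = -6 + x (p(x, Q) = x - 6 = -6 + x)
-49*(p(-2, B) + P(-6)) = -49*((-6 - 2) - 6*(1 - 6)) = -49*(-8 - 6*(-5)) = -49*(-8 + 30) = -49*22 = -1078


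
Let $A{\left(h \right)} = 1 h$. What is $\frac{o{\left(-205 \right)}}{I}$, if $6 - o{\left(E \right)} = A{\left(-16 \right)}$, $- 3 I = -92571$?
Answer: $\frac{22}{30857} \approx 0.00071297$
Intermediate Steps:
$I = 30857$ ($I = \left(- \frac{1}{3}\right) \left(-92571\right) = 30857$)
$A{\left(h \right)} = h$
$o{\left(E \right)} = 22$ ($o{\left(E \right)} = 6 - -16 = 6 + 16 = 22$)
$\frac{o{\left(-205 \right)}}{I} = \frac{22}{30857}$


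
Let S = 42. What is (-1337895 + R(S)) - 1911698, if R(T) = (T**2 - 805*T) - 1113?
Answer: -3282752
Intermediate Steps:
R(T) = -1113 + T**2 - 805*T
(-1337895 + R(S)) - 1911698 = (-1337895 + (-1113 + 42**2 - 805*42)) - 1911698 = (-1337895 + (-1113 + 1764 - 33810)) - 1911698 = (-1337895 - 33159) - 1911698 = -1371054 - 1911698 = -3282752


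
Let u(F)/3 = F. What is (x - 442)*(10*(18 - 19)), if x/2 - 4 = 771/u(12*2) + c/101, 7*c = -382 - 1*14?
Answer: 17549305/4242 ≈ 4137.0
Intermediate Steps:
u(F) = 3*F
c = -396/7 (c = (-382 - 1*14)/7 = (-382 - 14)/7 = (⅐)*(-396) = -396/7 ≈ -56.571)
x = 240067/8484 (x = 8 + 2*(771/((3*(12*2))) - 396/7/101) = 8 + 2*(771/((3*24)) - 396/7*1/101) = 8 + 2*(771/72 - 396/707) = 8 + 2*(771*(1/72) - 396/707) = 8 + 2*(257/24 - 396/707) = 8 + 2*(172195/16968) = 8 + 172195/8484 = 240067/8484 ≈ 28.296)
(x - 442)*(10*(18 - 19)) = (240067/8484 - 442)*(10*(18 - 19)) = -17549305*(-1)/4242 = -3509861/8484*(-10) = 17549305/4242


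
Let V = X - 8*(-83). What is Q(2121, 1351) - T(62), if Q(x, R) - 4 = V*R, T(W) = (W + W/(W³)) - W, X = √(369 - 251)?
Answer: 3448329391/3844 + 1351*√118 ≈ 9.1174e+5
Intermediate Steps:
X = √118 ≈ 10.863
T(W) = W⁻² (T(W) = (W + W/W³) - W = (W + W⁻²) - W = W⁻²)
V = 664 + √118 (V = √118 - 8*(-83) = √118 + 664 = 664 + √118 ≈ 674.86)
Q(x, R) = 4 + R*(664 + √118) (Q(x, R) = 4 + (664 + √118)*R = 4 + R*(664 + √118))
Q(2121, 1351) - T(62) = (4 + 1351*(664 + √118)) - 1/62² = (4 + (897064 + 1351*√118)) - 1*1/3844 = (897068 + 1351*√118) - 1/3844 = 3448329391/3844 + 1351*√118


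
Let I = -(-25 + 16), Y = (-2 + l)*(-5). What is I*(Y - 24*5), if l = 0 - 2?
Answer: -900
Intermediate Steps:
l = -2
Y = 20 (Y = (-2 - 2)*(-5) = -4*(-5) = 20)
I = 9 (I = -1*(-9) = 9)
I*(Y - 24*5) = 9*(20 - 24*5) = 9*(20 - 120) = 9*(-100) = -900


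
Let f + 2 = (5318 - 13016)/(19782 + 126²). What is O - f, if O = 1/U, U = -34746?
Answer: 50840459/22943942 ≈ 2.2159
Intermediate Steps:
O = -1/34746 (O = 1/(-34746) = -1/34746 ≈ -2.8780e-5)
f = -13169/5943 (f = -2 + (5318 - 13016)/(19782 + 126²) = -2 - 7698/(19782 + 15876) = -2 - 7698/35658 = -2 - 7698*1/35658 = -2 - 1283/5943 = -13169/5943 ≈ -2.2159)
O - f = -1/34746 - 1*(-13169/5943) = -1/34746 + 13169/5943 = 50840459/22943942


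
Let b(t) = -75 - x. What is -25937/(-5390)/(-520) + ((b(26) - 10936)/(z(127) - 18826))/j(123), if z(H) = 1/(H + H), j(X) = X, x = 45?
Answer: -568020121181/126807677396400 ≈ -0.0044794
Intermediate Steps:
z(H) = 1/(2*H)
b(t) = -120 (b(t) = -75 - 1*45 = -75 - 45 = -120)
-25937/(-5390)/(-520) + ((b(26) - 10936)/(z(127) - 18826))/j(123) = -25937/(-5390)/(-520) + ((-120 - 10936)/((½)/127 - 18826))/123 = -25937*(-1/5390)*(-1/520) - 11056/((½)*(1/127) - 18826)*(1/123) = (25937/5390)*(-1/520) - 11056/(1/254 - 18826)*(1/123) = -25937/2802800 - 11056/(-4781803/254)*(1/123) = -25937/2802800 - 11056*(-254/4781803)*(1/123) = -25937/2802800 + (2808224/4781803)*(1/123) = -25937/2802800 + 2808224/588161769 = -568020121181/126807677396400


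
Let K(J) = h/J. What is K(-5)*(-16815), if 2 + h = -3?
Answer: -16815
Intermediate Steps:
h = -5 (h = -2 - 3 = -5)
K(J) = -5/J
K(-5)*(-16815) = -5/(-5)*(-16815) = -5*(-1/5)*(-16815) = 1*(-16815) = -16815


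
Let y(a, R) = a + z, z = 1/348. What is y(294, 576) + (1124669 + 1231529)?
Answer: 820059217/348 ≈ 2.3565e+6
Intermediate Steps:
z = 1/348 ≈ 0.0028736
y(a, R) = 1/348 + a (y(a, R) = a + 1/348 = 1/348 + a)
y(294, 576) + (1124669 + 1231529) = (1/348 + 294) + (1124669 + 1231529) = 102313/348 + 2356198 = 820059217/348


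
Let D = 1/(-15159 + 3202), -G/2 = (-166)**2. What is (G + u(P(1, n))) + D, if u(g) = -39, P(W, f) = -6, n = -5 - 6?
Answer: -659440508/11957 ≈ -55151.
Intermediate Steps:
n = -11
G = -55112 (G = -2*(-166)**2 = -2*27556 = -55112)
D = -1/11957 (D = 1/(-11957) = -1/11957 ≈ -8.3633e-5)
(G + u(P(1, n))) + D = (-55112 - 39) - 1/11957 = -55151 - 1/11957 = -659440508/11957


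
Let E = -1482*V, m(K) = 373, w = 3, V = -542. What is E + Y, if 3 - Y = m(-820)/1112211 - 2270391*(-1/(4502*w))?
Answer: 4021155711697321/5007173922 ≈ 8.0308e+5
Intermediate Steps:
E = 803244 (E = -1482*(-542) = 803244)
Y = -826698105647/5007173922 (Y = 3 - (373/1112211 - 2270391/(3*(-4502))) = 3 - (373*(1/1112211) - 2270391/(-13506)) = 3 - (373/1112211 - 2270391*(-1/13506)) = 3 - (373/1112211 + 756797/4502) = 3 - 1*841719627413/5007173922 = 3 - 841719627413/5007173922 = -826698105647/5007173922 ≈ -165.10)
E + Y = 803244 - 826698105647/5007173922 = 4021155711697321/5007173922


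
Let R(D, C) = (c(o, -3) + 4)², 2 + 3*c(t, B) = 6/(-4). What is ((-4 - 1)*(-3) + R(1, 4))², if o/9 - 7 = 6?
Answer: 687241/1296 ≈ 530.28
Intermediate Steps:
o = 117 (o = 63 + 9*6 = 63 + 54 = 117)
c(t, B) = -7/6 (c(t, B) = -⅔ + (6/(-4))/3 = -⅔ + (6*(-¼))/3 = -⅔ + (⅓)*(-3/2) = -⅔ - ½ = -7/6)
R(D, C) = 289/36 (R(D, C) = (-7/6 + 4)² = (17/6)² = 289/36)
((-4 - 1)*(-3) + R(1, 4))² = ((-4 - 1)*(-3) + 289/36)² = (-5*(-3) + 289/36)² = (15 + 289/36)² = (829/36)² = 687241/1296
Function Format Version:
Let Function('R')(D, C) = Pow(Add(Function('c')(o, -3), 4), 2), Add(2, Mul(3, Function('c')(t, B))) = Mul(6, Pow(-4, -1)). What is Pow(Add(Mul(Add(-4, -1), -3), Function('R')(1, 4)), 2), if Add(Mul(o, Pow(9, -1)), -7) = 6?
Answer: Rational(687241, 1296) ≈ 530.28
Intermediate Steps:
o = 117 (o = Add(63, Mul(9, 6)) = Add(63, 54) = 117)
Function('c')(t, B) = Rational(-7, 6) (Function('c')(t, B) = Add(Rational(-2, 3), Mul(Rational(1, 3), Mul(6, Pow(-4, -1)))) = Add(Rational(-2, 3), Mul(Rational(1, 3), Mul(6, Rational(-1, 4)))) = Add(Rational(-2, 3), Mul(Rational(1, 3), Rational(-3, 2))) = Add(Rational(-2, 3), Rational(-1, 2)) = Rational(-7, 6))
Function('R')(D, C) = Rational(289, 36) (Function('R')(D, C) = Pow(Add(Rational(-7, 6), 4), 2) = Pow(Rational(17, 6), 2) = Rational(289, 36))
Pow(Add(Mul(Add(-4, -1), -3), Function('R')(1, 4)), 2) = Pow(Add(Mul(Add(-4, -1), -3), Rational(289, 36)), 2) = Pow(Add(Mul(-5, -3), Rational(289, 36)), 2) = Pow(Add(15, Rational(289, 36)), 2) = Pow(Rational(829, 36), 2) = Rational(687241, 1296)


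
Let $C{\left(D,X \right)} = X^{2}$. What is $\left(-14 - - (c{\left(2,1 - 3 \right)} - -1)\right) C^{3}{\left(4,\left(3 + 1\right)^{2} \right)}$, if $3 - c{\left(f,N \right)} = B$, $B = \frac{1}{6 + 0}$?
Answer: $- \frac{511705088}{3} \approx -1.7057 \cdot 10^{8}$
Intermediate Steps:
$B = \frac{1}{6} \approx 0.16667$
$c{\left(f,N \right)} = \frac{17}{6}$ ($c{\left(f,N \right)} = 3 - \frac{1}{6} = \frac{17}{6}$)
$\left(-14 - - (c{\left(2,1 - 3 \right)} - -1)\right) C^{3}{\left(4,\left(3 + 1\right)^{2} \right)} = \left(-14 - - (\frac{17}{6} - -1)\right) \left(\left(\left(3 + 1\right)^{2}\right)^{2}\right)^{3} = \left(-14 - - (\frac{17}{6} + 1)\right) \left(\left(4^{2}\right)^{2}\right)^{3} = \left(-14 - \left(-1\right) \frac{23}{6}\right) \left(16^{2}\right)^{3} = \left(-14 - - \frac{23}{6}\right) 256^{3} = \left(-14 + \frac{23}{6}\right) 16777216 = \left(- \frac{61}{6}\right) 16777216 = - \frac{511705088}{3}$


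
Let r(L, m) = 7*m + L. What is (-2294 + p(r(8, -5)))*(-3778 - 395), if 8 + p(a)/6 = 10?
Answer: 9522786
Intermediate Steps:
r(L, m) = L + 7*m
p(a) = 12 (p(a) = -48 + 6*10 = -48 + 60 = 12)
(-2294 + p(r(8, -5)))*(-3778 - 395) = (-2294 + 12)*(-3778 - 395) = -2282*(-4173) = 9522786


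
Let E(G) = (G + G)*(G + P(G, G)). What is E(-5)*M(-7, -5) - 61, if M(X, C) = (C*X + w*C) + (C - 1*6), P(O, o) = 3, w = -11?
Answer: 1519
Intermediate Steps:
M(X, C) = -6 - 10*C + C*X (M(X, C) = (C*X - 11*C) + (C - 1*6) = (-11*C + C*X) + (C - 6) = (-11*C + C*X) + (-6 + C) = -6 - 10*C + C*X)
E(G) = 2*G*(3 + G) (E(G) = (G + G)*(G + 3) = (2*G)*(3 + G) = 2*G*(3 + G))
E(-5)*M(-7, -5) - 61 = (2*(-5)*(3 - 5))*(-6 - 10*(-5) - 5*(-7)) - 61 = (2*(-5)*(-2))*(-6 + 50 + 35) - 61 = 20*79 - 61 = 1580 - 61 = 1519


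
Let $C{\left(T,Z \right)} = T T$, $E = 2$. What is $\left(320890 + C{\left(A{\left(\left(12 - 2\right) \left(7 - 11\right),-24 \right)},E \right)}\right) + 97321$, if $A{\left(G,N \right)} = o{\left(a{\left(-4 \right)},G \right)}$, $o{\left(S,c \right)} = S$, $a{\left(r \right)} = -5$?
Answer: $418236$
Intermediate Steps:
$A{\left(G,N \right)} = -5$
$C{\left(T,Z \right)} = T^{2}$
$\left(320890 + C{\left(A{\left(\left(12 - 2\right) \left(7 - 11\right),-24 \right)},E \right)}\right) + 97321 = \left(320890 + \left(-5\right)^{2}\right) + 97321 = \left(320890 + 25\right) + 97321 = 320915 + 97321 = 418236$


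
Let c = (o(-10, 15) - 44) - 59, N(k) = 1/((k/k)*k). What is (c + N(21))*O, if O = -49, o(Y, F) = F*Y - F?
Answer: 39389/3 ≈ 13130.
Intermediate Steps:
o(Y, F) = -F + F*Y
N(k) = 1/k (N(k) = 1/(1*k) = 1/k)
c = -268 (c = (15*(-1 - 10) - 44) - 59 = (15*(-11) - 44) - 59 = (-165 - 44) - 59 = -209 - 59 = -268)
(c + N(21))*O = (-268 + 1/21)*(-49) = -5627/21*(-49) = 39389/3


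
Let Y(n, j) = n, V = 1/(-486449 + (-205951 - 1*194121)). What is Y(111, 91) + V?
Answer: 98403830/886521 ≈ 111.00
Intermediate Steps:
V = -1/886521 (V = 1/(-486449 + (-205951 - 194121)) = 1/(-486449 - 400072) = 1/(-886521) = -1/886521 ≈ -1.1280e-6)
Y(111, 91) + V = 111 - 1/886521 = 98403830/886521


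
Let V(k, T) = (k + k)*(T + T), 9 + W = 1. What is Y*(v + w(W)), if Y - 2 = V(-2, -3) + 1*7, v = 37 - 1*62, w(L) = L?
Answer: -1089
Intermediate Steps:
W = -8 (W = -9 + 1 = -8)
V(k, T) = 4*T*k (V(k, T) = (2*k)*(2*T) = 4*T*k)
v = -25 (v = 37 - 62 = -25)
Y = 33 (Y = 2 + (4*(-3)*(-2) + 1*7) = 2 + (24 + 7) = 2 + 31 = 33)
Y*(v + w(W)) = 33*(-25 - 8) = 33*(-33) = -1089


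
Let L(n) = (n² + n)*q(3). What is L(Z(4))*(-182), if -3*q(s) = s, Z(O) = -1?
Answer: 0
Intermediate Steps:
q(s) = -s/3
L(n) = -n - n² (L(n) = (n² + n)*(-⅓*3) = (n + n²)*(-1) = -n - n²)
L(Z(4))*(-182) = -1*(-1)*(1 - 1)*(-182) = -1*(-1)*0*(-182) = 0*(-182) = 0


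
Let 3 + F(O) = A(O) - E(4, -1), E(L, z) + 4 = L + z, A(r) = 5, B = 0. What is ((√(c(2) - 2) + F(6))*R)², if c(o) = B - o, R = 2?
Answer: 20 + 48*I ≈ 20.0 + 48.0*I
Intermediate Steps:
c(o) = -o (c(o) = 0 - o = -o)
E(L, z) = -4 + L + z (E(L, z) = -4 + (L + z) = -4 + L + z)
F(O) = 3 (F(O) = -3 + (5 - (-4 + 4 - 1)) = -3 + (5 - 1*(-1)) = -3 + (5 + 1) = -3 + 6 = 3)
((√(c(2) - 2) + F(6))*R)² = ((√(-1*2 - 2) + 3)*2)² = ((√(-2 - 2) + 3)*2)² = ((√(-4) + 3)*2)² = ((2*I + 3)*2)² = ((3 + 2*I)*2)² = (6 + 4*I)²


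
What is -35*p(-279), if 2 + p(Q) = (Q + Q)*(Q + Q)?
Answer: -10897670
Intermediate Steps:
p(Q) = -2 + 4*Q² (p(Q) = -2 + (Q + Q)*(Q + Q) = -2 + (2*Q)*(2*Q) = -2 + 4*Q²)
-35*p(-279) = -35*(-2 + 4*(-279)²) = -35*(-2 + 4*77841) = -35*(-2 + 311364) = -35*311362 = -10897670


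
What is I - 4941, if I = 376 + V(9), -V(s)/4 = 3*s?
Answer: -4673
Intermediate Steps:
V(s) = -12*s
I = 268 (I = 376 - 12*9 = 376 - 108 = 268)
I - 4941 = 268 - 4941 = -4673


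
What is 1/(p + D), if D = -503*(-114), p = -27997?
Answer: 1/29345 ≈ 3.4077e-5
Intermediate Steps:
D = 57342
1/(p + D) = 1/(-27997 + 57342) = 1/29345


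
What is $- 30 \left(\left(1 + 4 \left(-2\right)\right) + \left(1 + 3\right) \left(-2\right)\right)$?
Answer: $450$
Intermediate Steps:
$- 30 \left(\left(1 + 4 \left(-2\right)\right) + \left(1 + 3\right) \left(-2\right)\right) = - 30 \left(\left(1 - 8\right) + 4 \left(-2\right)\right) = - 30 \left(-7 - 8\right) = \left(-30\right) \left(-15\right) = 450$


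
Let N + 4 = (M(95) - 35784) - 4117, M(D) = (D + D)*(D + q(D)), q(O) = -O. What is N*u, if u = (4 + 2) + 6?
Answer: -478860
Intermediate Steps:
u = 12 (u = 6 + 6 = 12)
M(D) = 0 (M(D) = (D + D)*(D - D) = (2*D)*0 = 0)
N = -39905 (N = -4 + ((0 - 35784) - 4117) = -4 + (-35784 - 4117) = -4 - 39901 = -39905)
N*u = -39905*12 = -478860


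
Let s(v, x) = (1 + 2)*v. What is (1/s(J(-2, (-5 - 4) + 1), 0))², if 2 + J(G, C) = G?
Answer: 1/144 ≈ 0.0069444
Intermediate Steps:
J(G, C) = -2 + G
s(v, x) = 3*v
(1/s(J(-2, (-5 - 4) + 1), 0))² = (1/(3*(-2 - 2)))² = (1/(3*(-4)))² = (1/(-12))² = (-1/12)² = 1/144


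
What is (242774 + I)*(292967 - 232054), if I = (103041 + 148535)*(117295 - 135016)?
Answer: -271546226451586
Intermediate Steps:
I = -4458178296 (I = 251576*(-17721) = -4458178296)
(242774 + I)*(292967 - 232054) = (242774 - 4458178296)*(292967 - 232054) = -4457935522*60913 = -271546226451586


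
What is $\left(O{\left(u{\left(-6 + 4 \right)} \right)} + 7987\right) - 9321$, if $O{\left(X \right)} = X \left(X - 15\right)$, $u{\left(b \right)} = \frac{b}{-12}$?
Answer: $- \frac{48113}{36} \approx -1336.5$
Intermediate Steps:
$u{\left(b \right)} = - \frac{b}{12}$ ($u{\left(b \right)} = b \left(- \frac{1}{12}\right) = - \frac{b}{12}$)
$O{\left(X \right)} = X \left(-15 + X\right)$
$\left(O{\left(u{\left(-6 + 4 \right)} \right)} + 7987\right) - 9321 = \left(- \frac{-6 + 4}{12} \left(-15 - \frac{-6 + 4}{12}\right) + 7987\right) - 9321 = \left(\left(- \frac{1}{12}\right) \left(-2\right) \left(-15 - - \frac{1}{6}\right) + 7987\right) - 9321 = \left(\frac{-15 + \frac{1}{6}}{6} + 7987\right) - 9321 = \left(\frac{1}{6} \left(- \frac{89}{6}\right) + 7987\right) - 9321 = \left(- \frac{89}{36} + 7987\right) - 9321 = \frac{287443}{36} - 9321 = - \frac{48113}{36}$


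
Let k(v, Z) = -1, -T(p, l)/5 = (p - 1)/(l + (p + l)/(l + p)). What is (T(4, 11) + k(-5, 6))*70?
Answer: -315/2 ≈ -157.50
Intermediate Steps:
T(p, l) = -5*(-1 + p)/(1 + l) (T(p, l) = -5*(p - 1)/(l + (p + l)/(l + p)) = -5*(-1 + p)/(l + (l + p)/(l + p)) = -5*(-1 + p)/(l + 1) = -5*(-1 + p)/(1 + l))
(T(4, 11) + k(-5, 6))*70 = (5*(1 - 1*4)/(1 + 11) - 1)*70 = (5*(1 - 4)/12 - 1)*70 = (5*(1/12)*(-3) - 1)*70 = (-5/4 - 1)*70 = -9/4*70 = -315/2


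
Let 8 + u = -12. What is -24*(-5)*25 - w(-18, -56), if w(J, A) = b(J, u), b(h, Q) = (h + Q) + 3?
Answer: 3035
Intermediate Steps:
u = -20 (u = -8 - 12 = -20)
b(h, Q) = 3 + Q + h (b(h, Q) = (Q + h) + 3 = 3 + Q + h)
w(J, A) = -17 + J (w(J, A) = 3 - 20 + J = -17 + J)
-24*(-5)*25 - w(-18, -56) = -24*(-5)*25 - (-17 - 18) = 120*25 - 1*(-35) = 3000 + 35 = 3035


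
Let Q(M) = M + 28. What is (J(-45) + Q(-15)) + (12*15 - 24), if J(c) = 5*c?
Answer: -56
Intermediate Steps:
Q(M) = 28 + M
(J(-45) + Q(-15)) + (12*15 - 24) = (5*(-45) + (28 - 15)) + (12*15 - 24) = (-225 + 13) + (180 - 24) = -212 + 156 = -56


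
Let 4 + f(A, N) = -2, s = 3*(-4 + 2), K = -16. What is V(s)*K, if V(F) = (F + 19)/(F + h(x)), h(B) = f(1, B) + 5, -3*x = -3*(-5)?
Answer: 208/7 ≈ 29.714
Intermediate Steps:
s = -6 (s = 3*(-2) = -6)
f(A, N) = -6 (f(A, N) = -4 - 2 = -6)
x = -5 (x = -(-1)*(-5) = -⅓*15 = -5)
h(B) = -1 (h(B) = -6 + 5 = -1)
V(F) = (19 + F)/(-1 + F) (V(F) = (F + 19)/(F - 1) = (19 + F)/(-1 + F))
V(s)*K = ((19 - 6)/(-1 - 6))*(-16) = (13/(-7))*(-16) = -⅐*13*(-16) = -13/7*(-16) = 208/7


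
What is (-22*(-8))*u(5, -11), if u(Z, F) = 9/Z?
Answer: 1584/5 ≈ 316.80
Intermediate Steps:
(-22*(-8))*u(5, -11) = (-22*(-8))*(9/5) = 176*(9*(⅕)) = 176*(9/5) = 1584/5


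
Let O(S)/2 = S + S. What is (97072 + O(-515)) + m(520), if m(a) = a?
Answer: 95532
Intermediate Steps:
O(S) = 4*S (O(S) = 2*(S + S) = 2*(2*S) = 4*S)
(97072 + O(-515)) + m(520) = (97072 + 4*(-515)) + 520 = (97072 - 2060) + 520 = 95012 + 520 = 95532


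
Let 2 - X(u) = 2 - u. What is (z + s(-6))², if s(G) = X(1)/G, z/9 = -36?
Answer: 3783025/36 ≈ 1.0508e+5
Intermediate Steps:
z = -324 (z = 9*(-36) = -324)
X(u) = u (X(u) = 2 - (2 - u) = 2 + (-2 + u) = u)
s(G) = 1/G
(z + s(-6))² = (-324 + 1/(-6))² = (-324 - ⅙)² = (-1945/6)² = 3783025/36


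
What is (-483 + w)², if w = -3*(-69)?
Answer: 76176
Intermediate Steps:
w = 207
(-483 + w)² = (-483 + 207)² = (-276)² = 76176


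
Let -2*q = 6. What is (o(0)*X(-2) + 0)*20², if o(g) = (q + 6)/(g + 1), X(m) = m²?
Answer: 4800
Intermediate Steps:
q = -3 (q = -½*6 = -3)
o(g) = 3/(1 + g) (o(g) = (-3 + 6)/(g + 1) = 3/(1 + g))
(o(0)*X(-2) + 0)*20² = ((3/(1 + 0))*(-2)² + 0)*20² = ((3/1)*4 + 0)*400 = ((3*1)*4 + 0)*400 = (3*4 + 0)*400 = (12 + 0)*400 = 12*400 = 4800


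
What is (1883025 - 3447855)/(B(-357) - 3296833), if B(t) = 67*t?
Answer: 782415/1660376 ≈ 0.47123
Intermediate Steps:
(1883025 - 3447855)/(B(-357) - 3296833) = (1883025 - 3447855)/(67*(-357) - 3296833) = -1564830/(-23919 - 3296833) = -1564830/(-3320752) = -1564830*(-1/3320752) = 782415/1660376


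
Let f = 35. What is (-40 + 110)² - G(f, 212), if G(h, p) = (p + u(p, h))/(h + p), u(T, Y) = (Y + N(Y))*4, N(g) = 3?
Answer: 93072/19 ≈ 4898.5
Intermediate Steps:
u(T, Y) = 12 + 4*Y (u(T, Y) = (Y + 3)*4 = (3 + Y)*4 = 12 + 4*Y)
G(h, p) = (12 + p + 4*h)/(h + p) (G(h, p) = (p + (12 + 4*h))/(h + p) = (12 + p + 4*h)/(h + p))
(-40 + 110)² - G(f, 212) = (-40 + 110)² - (12 + 212 + 4*35)/(35 + 212) = 70² - (12 + 212 + 140)/247 = 4900 - 364/247 = 4900 - 1*28/19 = 4900 - 28/19 = 93072/19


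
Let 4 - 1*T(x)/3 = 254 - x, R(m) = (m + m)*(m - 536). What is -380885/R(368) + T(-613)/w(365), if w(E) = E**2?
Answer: 50423279453/16473004800 ≈ 3.0610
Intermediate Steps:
R(m) = 2*m*(-536 + m) (R(m) = (2*m)*(-536 + m) = 2*m*(-536 + m))
T(x) = -750 + 3*x (T(x) = 12 - 3*(254 - x) = 12 + (-762 + 3*x) = -750 + 3*x)
-380885/R(368) + T(-613)/w(365) = -380885*1/(736*(-536 + 368)) + (-750 + 3*(-613))/(365**2) = -380885/(2*368*(-168)) + (-750 - 1839)/133225 = -380885/(-123648) - 2589*1/133225 = -380885*(-1/123648) - 2589/133225 = 380885/123648 - 2589/133225 = 50423279453/16473004800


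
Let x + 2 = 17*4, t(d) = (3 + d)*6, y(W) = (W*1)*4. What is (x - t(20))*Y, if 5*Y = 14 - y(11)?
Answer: 432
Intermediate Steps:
y(W) = 4*W (y(W) = W*4 = 4*W)
Y = -6 (Y = (14 - 4*11)/5 = (14 - 1*44)/5 = (14 - 44)/5 = (⅕)*(-30) = -6)
t(d) = 18 + 6*d
x = 66 (x = -2 + 17*4 = -2 + 68 = 66)
(x - t(20))*Y = (66 - (18 + 6*20))*(-6) = (66 - (18 + 120))*(-6) = (66 - 1*138)*(-6) = (66 - 138)*(-6) = -72*(-6) = 432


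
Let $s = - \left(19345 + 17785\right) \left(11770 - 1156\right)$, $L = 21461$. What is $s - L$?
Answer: $-394119281$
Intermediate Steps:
$s = -394097820$ ($s = - 37130 \cdot 10614 = \left(-1\right) 394097820 = -394097820$)
$s - L = -394097820 - 21461 = -394119281$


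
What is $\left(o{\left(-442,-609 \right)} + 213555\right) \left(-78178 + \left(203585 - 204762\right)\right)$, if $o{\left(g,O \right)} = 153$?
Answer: $-16958798340$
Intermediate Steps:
$\left(o{\left(-442,-609 \right)} + 213555\right) \left(-78178 + \left(203585 - 204762\right)\right) = \left(153 + 213555\right) \left(-78178 + \left(203585 - 204762\right)\right) = 213708 \left(-78178 + \left(203585 - 204762\right)\right) = 213708 \left(-78178 - 1177\right) = 213708 \left(-79355\right) = -16958798340$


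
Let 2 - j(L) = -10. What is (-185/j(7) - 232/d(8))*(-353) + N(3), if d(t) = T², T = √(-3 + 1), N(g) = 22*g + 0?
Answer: -425279/12 ≈ -35440.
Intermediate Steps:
N(g) = 22*g
j(L) = 12 (j(L) = 2 - 1*(-10) = 2 + 10 = 12)
T = I*√2 (T = √(-2) = I*√2 ≈ 1.4142*I)
d(t) = -2 (d(t) = (I*√2)² = -2)
(-185/j(7) - 232/d(8))*(-353) + N(3) = (-185/12 - 232/(-2))*(-353) + 22*3 = (-185*1/12 - 232*(-½))*(-353) + 66 = (-185/12 + 116)*(-353) + 66 = (1207/12)*(-353) + 66 = -426071/12 + 66 = -425279/12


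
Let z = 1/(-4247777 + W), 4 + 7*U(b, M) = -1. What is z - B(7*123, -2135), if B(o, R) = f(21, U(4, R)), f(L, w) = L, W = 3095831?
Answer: -24190867/1151946 ≈ -21.000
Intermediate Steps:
U(b, M) = -5/7 (U(b, M) = -4/7 + (⅐)*(-1) = -4/7 - ⅐ = -5/7)
B(o, R) = 21
z = -1/1151946 (z = 1/(-4247777 + 3095831) = 1/(-1151946) = -1/1151946 ≈ -8.6810e-7)
z - B(7*123, -2135) = -1/1151946 - 1*21 = -1/1151946 - 21 = -24190867/1151946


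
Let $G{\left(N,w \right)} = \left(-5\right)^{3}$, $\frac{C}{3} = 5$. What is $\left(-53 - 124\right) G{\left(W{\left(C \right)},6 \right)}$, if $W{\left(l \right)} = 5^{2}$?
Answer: $22125$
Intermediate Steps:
$C = 15$ ($C = 3 \cdot 5 = 15$)
$W{\left(l \right)} = 25$
$G{\left(N,w \right)} = -125$
$\left(-53 - 124\right) G{\left(W{\left(C \right)},6 \right)} = \left(-53 - 124\right) \left(-125\right) = \left(-177\right) \left(-125\right) = 22125$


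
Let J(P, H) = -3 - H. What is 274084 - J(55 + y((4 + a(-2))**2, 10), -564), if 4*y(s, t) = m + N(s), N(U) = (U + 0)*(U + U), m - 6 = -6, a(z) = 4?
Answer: 273523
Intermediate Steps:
m = 0 (m = 6 - 6 = 0)
N(U) = 2*U**2 (N(U) = U*(2*U) = 2*U**2)
y(s, t) = s**2/2 (y(s, t) = (0 + 2*s**2)/4 = (2*s**2)/4 = s**2/2)
274084 - J(55 + y((4 + a(-2))**2, 10), -564) = 274084 - (-3 - 1*(-564)) = 274084 - (-3 + 564) = 274084 - 1*561 = 274084 - 561 = 273523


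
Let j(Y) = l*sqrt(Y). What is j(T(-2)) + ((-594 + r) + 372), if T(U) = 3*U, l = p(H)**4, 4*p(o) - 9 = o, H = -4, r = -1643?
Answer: -1865 + 625*I*sqrt(6)/256 ≈ -1865.0 + 5.9802*I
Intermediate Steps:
p(o) = 9/4 + o/4
l = 625/256 (l = (9/4 + (1/4)*(-4))**4 = (9/4 - 1)**4 = (5/4)**4 = 625/256 ≈ 2.4414)
j(Y) = 625*sqrt(Y)/256
j(T(-2)) + ((-594 + r) + 372) = 625*sqrt(3*(-2))/256 + ((-594 - 1643) + 372) = 625*sqrt(-6)/256 + (-2237 + 372) = 625*(I*sqrt(6))/256 - 1865 = 625*I*sqrt(6)/256 - 1865 = -1865 + 625*I*sqrt(6)/256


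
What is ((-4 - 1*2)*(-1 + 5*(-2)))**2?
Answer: 4356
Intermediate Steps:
((-4 - 1*2)*(-1 + 5*(-2)))**2 = ((-4 - 2)*(-1 - 10))**2 = (-6*(-11))**2 = 66**2 = 4356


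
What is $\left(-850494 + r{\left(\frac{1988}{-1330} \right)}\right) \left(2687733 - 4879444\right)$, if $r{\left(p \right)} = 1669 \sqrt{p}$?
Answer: $1864037055234 - \frac{3657965659 i \sqrt{13490}}{95} \approx 1.864 \cdot 10^{12} - 4.4722 \cdot 10^{9} i$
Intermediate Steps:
$\left(-850494 + r{\left(\frac{1988}{-1330} \right)}\right) \left(2687733 - 4879444\right) = \left(-850494 + 1669 \sqrt{\frac{1988}{-1330}}\right) \left(2687733 - 4879444\right) = \left(-850494 + 1669 \sqrt{1988 \left(- \frac{1}{1330}\right)}\right) \left(-2191711\right) = \left(-850494 + 1669 \sqrt{- \frac{142}{95}}\right) \left(-2191711\right) = \left(-850494 + 1669 \frac{i \sqrt{13490}}{95}\right) \left(-2191711\right) = \left(-850494 + \frac{1669 i \sqrt{13490}}{95}\right) \left(-2191711\right) = 1864037055234 - \frac{3657965659 i \sqrt{13490}}{95}$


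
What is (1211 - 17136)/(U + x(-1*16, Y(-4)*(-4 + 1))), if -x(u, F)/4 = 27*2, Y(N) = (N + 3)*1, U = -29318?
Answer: 15925/29534 ≈ 0.53921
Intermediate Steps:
Y(N) = 3 + N (Y(N) = (3 + N)*1 = 3 + N)
x(u, F) = -216 (x(u, F) = -108*2 = -4*54 = -216)
(1211 - 17136)/(U + x(-1*16, Y(-4)*(-4 + 1))) = (1211 - 17136)/(-29318 - 216) = -15925/(-29534) = -15925*(-1/29534) = 15925/29534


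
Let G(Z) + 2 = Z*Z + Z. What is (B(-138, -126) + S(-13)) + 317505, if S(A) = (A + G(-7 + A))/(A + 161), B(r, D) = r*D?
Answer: 49564529/148 ≈ 3.3490e+5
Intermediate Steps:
G(Z) = -2 + Z + Z**2 (G(Z) = -2 + (Z*Z + Z) = -2 + (Z**2 + Z) = -2 + (Z + Z**2) = -2 + Z + Z**2)
B(r, D) = D*r
S(A) = (-9 + (-7 + A)**2 + 2*A)/(161 + A) (S(A) = (A + (-2 + (-7 + A) + (-7 + A)**2))/(A + 161) = (A + (-9 + A + (-7 + A)**2))/(161 + A) = (-9 + (-7 + A)**2 + 2*A)/(161 + A))
(B(-138, -126) + S(-13)) + 317505 = (-126*(-138) + (40 + (-13)**2 - 12*(-13))/(161 - 13)) + 317505 = (17388 + (40 + 169 + 156)/148) + 317505 = (17388 + (1/148)*365) + 317505 = (17388 + 365/148) + 317505 = 2573789/148 + 317505 = 49564529/148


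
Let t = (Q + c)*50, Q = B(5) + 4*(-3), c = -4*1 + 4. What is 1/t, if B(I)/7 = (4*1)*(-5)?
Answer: -1/7600 ≈ -0.00013158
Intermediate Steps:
B(I) = -140 (B(I) = 7*((4*1)*(-5)) = 7*(4*(-5)) = 7*(-20) = -140)
c = 0 (c = -4 + 4 = 0)
Q = -152 (Q = -140 + 4*(-3) = -140 - 12 = -152)
t = -7600 (t = (-152 + 0)*50 = -152*50 = -7600)
1/t = 1/(-7600) = -1/7600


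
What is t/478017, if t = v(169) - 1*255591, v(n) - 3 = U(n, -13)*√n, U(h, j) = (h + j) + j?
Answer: -253729/478017 ≈ -0.53080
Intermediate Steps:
U(h, j) = h + 2*j
v(n) = 3 + √n*(-26 + n) (v(n) = 3 + (n + 2*(-13))*√n = 3 + (n - 26)*√n = 3 + (-26 + n)*√n = 3 + √n*(-26 + n))
t = -253729 (t = (3 + √169*(-26 + 169)) - 1*255591 = (3 + 13*143) - 255591 = (3 + 1859) - 255591 = 1862 - 255591 = -253729)
t/478017 = -253729/478017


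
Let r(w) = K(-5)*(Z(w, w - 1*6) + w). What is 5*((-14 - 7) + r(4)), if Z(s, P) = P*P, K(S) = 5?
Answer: 95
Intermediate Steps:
Z(s, P) = P²
r(w) = 5*w + 5*(-6 + w)² (r(w) = 5*((w - 1*6)² + w) = 5*((w - 6)² + w) = 5*((-6 + w)² + w) = 5*(w + (-6 + w)²) = 5*w + 5*(-6 + w)²)
5*((-14 - 7) + r(4)) = 5*((-14 - 7) + (5*4 + 5*(-6 + 4)²)) = 5*(-21 + (20 + 5*(-2)²)) = 5*(-21 + (20 + 5*4)) = 5*(-21 + (20 + 20)) = 5*(-21 + 40) = 5*19 = 95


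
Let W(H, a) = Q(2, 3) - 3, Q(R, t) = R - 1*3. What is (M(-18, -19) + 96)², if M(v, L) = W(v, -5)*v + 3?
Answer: 29241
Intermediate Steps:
Q(R, t) = -3 + R (Q(R, t) = R - 3 = -3 + R)
W(H, a) = -4 (W(H, a) = (-3 + 2) - 3 = -1 - 3 = -4)
M(v, L) = 3 - 4*v (M(v, L) = -4*v + 3 = 3 - 4*v)
(M(-18, -19) + 96)² = ((3 - 4*(-18)) + 96)² = ((3 + 72) + 96)² = (75 + 96)² = 171² = 29241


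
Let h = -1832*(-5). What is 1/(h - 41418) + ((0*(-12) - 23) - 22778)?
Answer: -735514659/32258 ≈ -22801.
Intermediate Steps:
h = 9160
1/(h - 41418) + ((0*(-12) - 23) - 22778) = 1/(9160 - 41418) + ((0*(-12) - 23) - 22778) = 1/(-32258) + ((0 - 23) - 22778) = -1/32258 + (-23 - 22778) = -1/32258 - 22801 = -735514659/32258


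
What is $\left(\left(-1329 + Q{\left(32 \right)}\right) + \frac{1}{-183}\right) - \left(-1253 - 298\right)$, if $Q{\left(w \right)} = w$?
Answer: $\frac{46481}{183} \approx 253.99$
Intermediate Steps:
$\left(\left(-1329 + Q{\left(32 \right)}\right) + \frac{1}{-183}\right) - \left(-1253 - 298\right) = \left(\left(-1329 + 32\right) + \frac{1}{-183}\right) - \left(-1253 - 298\right) = \left(-1297 - \frac{1}{183}\right) - -1551 = - \frac{237352}{183} + 1551 = \frac{46481}{183}$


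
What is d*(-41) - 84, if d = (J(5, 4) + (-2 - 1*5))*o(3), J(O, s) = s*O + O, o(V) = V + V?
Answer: -4512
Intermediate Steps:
o(V) = 2*V
J(O, s) = O + O*s (J(O, s) = O*s + O = O + O*s)
d = 108 (d = (5*(1 + 4) + (-2 - 1*5))*(2*3) = (5*5 + (-2 - 5))*6 = (25 - 7)*6 = 18*6 = 108)
d*(-41) - 84 = 108*(-41) - 84 = -4428 - 84 = -4512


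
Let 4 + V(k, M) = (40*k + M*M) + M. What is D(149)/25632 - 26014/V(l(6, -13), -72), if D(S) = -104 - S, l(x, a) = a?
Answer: -166987903/29399904 ≈ -5.6799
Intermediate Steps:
V(k, M) = -4 + M + M**2 + 40*k (V(k, M) = -4 + ((40*k + M*M) + M) = -4 + ((40*k + M**2) + M) = -4 + ((M**2 + 40*k) + M) = -4 + (M + M**2 + 40*k) = -4 + M + M**2 + 40*k)
D(149)/25632 - 26014/V(l(6, -13), -72) = (-104 - 1*149)/25632 - 26014/(-4 - 72 + (-72)**2 + 40*(-13)) = (-104 - 149)*(1/25632) - 26014/(-4 - 72 + 5184 - 520) = -253*1/25632 - 26014/4588 = -253/25632 - 26014*1/4588 = -253/25632 - 13007/2294 = -166987903/29399904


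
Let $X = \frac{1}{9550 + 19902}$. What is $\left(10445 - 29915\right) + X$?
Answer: $- \frac{573430439}{29452} \approx -19470.0$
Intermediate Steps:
$X = \frac{1}{29452} \approx 3.3954 \cdot 10^{-5}$
$\left(10445 - 29915\right) + X = \left(10445 - 29915\right) + \frac{1}{29452} = -19470 + \frac{1}{29452} = - \frac{573430439}{29452}$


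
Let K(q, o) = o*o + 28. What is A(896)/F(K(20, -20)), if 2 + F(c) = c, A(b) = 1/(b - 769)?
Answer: 1/54102 ≈ 1.8484e-5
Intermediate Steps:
A(b) = 1/(-769 + b)
K(q, o) = 28 + o**2 (K(q, o) = o**2 + 28 = 28 + o**2)
F(c) = -2 + c
A(896)/F(K(20, -20)) = 1/((-769 + 896)*(-2 + (28 + (-20)**2))) = 1/(127*(-2 + (28 + 400))) = 1/(127*(-2 + 428)) = (1/127)/426 = (1/127)*(1/426) = 1/54102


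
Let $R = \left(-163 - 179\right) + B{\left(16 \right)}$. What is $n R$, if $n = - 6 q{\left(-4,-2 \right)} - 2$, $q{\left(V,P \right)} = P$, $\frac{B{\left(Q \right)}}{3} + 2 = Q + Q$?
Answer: $-2520$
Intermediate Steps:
$B{\left(Q \right)} = -6 + 6 Q$ ($B{\left(Q \right)} = -6 + 3 \left(Q + Q\right) = -6 + 3 \cdot 2 Q = -6 + 6 Q$)
$n = 10$ ($n = \left(-6\right) \left(-2\right) - 2 = 12 - 2 = 10$)
$R = -252$ ($R = \left(-163 - 179\right) + \left(-6 + 6 \cdot 16\right) = -342 + \left(-6 + 96\right) = -342 + 90 = -252$)
$n R = 10 \left(-252\right) = -2520$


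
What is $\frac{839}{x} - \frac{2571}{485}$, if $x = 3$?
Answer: $\frac{399202}{1455} \approx 274.37$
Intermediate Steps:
$\frac{839}{x} - \frac{2571}{485} = \frac{839}{3} - \frac{2571}{485} = \frac{399202}{1455}$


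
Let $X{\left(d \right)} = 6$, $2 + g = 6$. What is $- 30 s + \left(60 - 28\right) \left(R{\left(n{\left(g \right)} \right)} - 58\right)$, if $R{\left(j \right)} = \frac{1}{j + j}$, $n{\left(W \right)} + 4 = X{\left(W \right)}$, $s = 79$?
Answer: $-4218$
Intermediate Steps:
$g = 4$ ($g = -2 + 6 = 4$)
$n{\left(W \right)} = 2$ ($n{\left(W \right)} = -4 + 6 = 2$)
$R{\left(j \right)} = \frac{1}{2 j}$
$- 30 s + \left(60 - 28\right) \left(R{\left(n{\left(g \right)} \right)} - 58\right) = \left(-30\right) 79 + \left(60 - 28\right) \left(\frac{1}{2 \cdot 2} - 58\right) = -2370 + 32 \left(\frac{1}{2} \cdot \frac{1}{2} - 58\right) = -2370 + 32 \left(\frac{1}{4} - 58\right) = -2370 + 32 \left(- \frac{231}{4}\right) = -2370 - 1848 = -4218$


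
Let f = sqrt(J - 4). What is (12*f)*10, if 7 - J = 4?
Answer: 120*I ≈ 120.0*I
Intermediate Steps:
J = 3 (J = 7 - 1*4 = 7 - 4 = 3)
f = I (f = sqrt(3 - 4) = sqrt(-1) = I ≈ 1.0*I)
(12*f)*10 = (12*I)*10 = 120*I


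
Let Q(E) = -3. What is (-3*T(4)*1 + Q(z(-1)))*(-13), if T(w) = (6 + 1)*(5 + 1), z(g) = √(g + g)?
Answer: 1677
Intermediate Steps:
z(g) = √2*√g (z(g) = √(2*g) = √2*√g)
T(w) = 42 (T(w) = 7*6 = 42)
(-3*T(4)*1 + Q(z(-1)))*(-13) = (-3*42*1 - 3)*(-13) = (-126*1 - 3)*(-13) = (-126 - 3)*(-13) = -129*(-13) = 1677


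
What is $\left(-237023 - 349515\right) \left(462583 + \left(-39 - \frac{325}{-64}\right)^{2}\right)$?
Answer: $- \frac{557050743150221}{2048} \approx -2.72 \cdot 10^{11}$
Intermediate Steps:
$\left(-237023 - 349515\right) \left(462583 + \left(-39 - \frac{325}{-64}\right)^{2}\right) = - 586538 \left(462583 + \left(-39 - - \frac{325}{64}\right)^{2}\right) = - 586538 \left(462583 + \left(-39 + \frac{325}{64}\right)^{2}\right) = - 586538 \left(462583 + \left(- \frac{2171}{64}\right)^{2}\right) = - 586538 \left(462583 + \frac{4713241}{4096}\right) = \left(-586538\right) \frac{1899453209}{4096} = - \frac{557050743150221}{2048}$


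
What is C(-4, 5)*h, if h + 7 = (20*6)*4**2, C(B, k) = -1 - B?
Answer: 5739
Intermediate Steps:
h = 1913 (h = -7 + (20*6)*4**2 = -7 + 120*16 = -7 + 1920 = 1913)
C(-4, 5)*h = (-1 - 1*(-4))*1913 = (-1 + 4)*1913 = 3*1913 = 5739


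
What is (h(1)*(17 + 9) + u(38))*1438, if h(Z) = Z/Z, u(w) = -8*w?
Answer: -399764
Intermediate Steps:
h(Z) = 1
(h(1)*(17 + 9) + u(38))*1438 = (1*(17 + 9) - 8*38)*1438 = (1*26 - 304)*1438 = (26 - 304)*1438 = -278*1438 = -399764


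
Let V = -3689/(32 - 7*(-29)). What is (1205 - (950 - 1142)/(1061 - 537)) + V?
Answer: 36623946/30785 ≈ 1189.7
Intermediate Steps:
V = -3689/235 (V = -3689/(32 + 203) = -3689/235 ≈ -15.698)
(1205 - (950 - 1142)/(1061 - 537)) + V = (1205 - (950 - 1142)/(1061 - 537)) - 3689/235 = (1205 - (-192)/524) - 3689/235 = (1205 - 1*(-48/131)) - 3689/235 = (1205 + 48/131) - 3689/235 = 157903/131 - 3689/235 = 36623946/30785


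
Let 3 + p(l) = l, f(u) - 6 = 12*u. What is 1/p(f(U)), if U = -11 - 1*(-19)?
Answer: 1/99 ≈ 0.010101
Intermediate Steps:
U = 8 (U = -11 + 19 = 8)
f(u) = 6 + 12*u
p(l) = -3 + l
1/p(f(U)) = 1/(-3 + (6 + 12*8)) = 1/(-3 + (6 + 96)) = 1/(-3 + 102) = 1/99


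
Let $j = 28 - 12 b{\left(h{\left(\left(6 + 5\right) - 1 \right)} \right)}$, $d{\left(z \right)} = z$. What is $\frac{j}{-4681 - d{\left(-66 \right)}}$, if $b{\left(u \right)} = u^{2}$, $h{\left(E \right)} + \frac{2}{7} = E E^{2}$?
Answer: $\frac{587662676}{226135} \approx 2598.7$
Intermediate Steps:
$h{\left(E \right)} = - \frac{2}{7} + E^{3}$ ($h{\left(E \right)} = - \frac{2}{7} + E E^{2} = - \frac{2}{7} + E^{3}$)
$j = - \frac{587662676}{49}$ ($j = 28 - 12 \left(- \frac{2}{7} + \left(\left(6 + 5\right) - 1\right)^{3}\right)^{2} = 28 - 12 \left(- \frac{2}{7} + \left(11 - 1\right)^{3}\right)^{2} = 28 - 12 \left(- \frac{2}{7} + 10^{3}\right)^{2} = 28 - 12 \left(- \frac{2}{7} + 1000\right)^{2} = 28 - 12 \left(\frac{6998}{7}\right)^{2} = 28 - \frac{587664048}{49} = - \frac{587662676}{49} \approx -1.1993 \cdot 10^{7}$)
$\frac{j}{-4681 - d{\left(-66 \right)}} = - \frac{587662676}{49 \left(-4681 - -66\right)} = - \frac{587662676}{49 \left(-4681 + 66\right)} = - \frac{587662676}{49 \left(-4615\right)} = \left(- \frac{587662676}{49}\right) \left(- \frac{1}{4615}\right) = \frac{587662676}{226135}$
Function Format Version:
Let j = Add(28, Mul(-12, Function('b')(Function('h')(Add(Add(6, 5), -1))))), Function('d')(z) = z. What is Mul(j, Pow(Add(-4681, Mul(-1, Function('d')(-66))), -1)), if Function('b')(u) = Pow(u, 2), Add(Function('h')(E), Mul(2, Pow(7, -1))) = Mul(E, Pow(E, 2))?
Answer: Rational(587662676, 226135) ≈ 2598.7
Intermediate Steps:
Function('h')(E) = Add(Rational(-2, 7), Pow(E, 3)) (Function('h')(E) = Add(Rational(-2, 7), Mul(E, Pow(E, 2))) = Add(Rational(-2, 7), Pow(E, 3)))
j = Rational(-587662676, 49) (j = Add(28, Mul(-12, Pow(Add(Rational(-2, 7), Pow(Add(Add(6, 5), -1), 3)), 2))) = Add(28, Mul(-12, Pow(Add(Rational(-2, 7), Pow(Add(11, -1), 3)), 2))) = Add(28, Mul(-12, Pow(Add(Rational(-2, 7), Pow(10, 3)), 2))) = Add(28, Mul(-12, Pow(Add(Rational(-2, 7), 1000), 2))) = Add(28, Mul(-12, Pow(Rational(6998, 7), 2))) = Add(28, Mul(-12, Rational(48972004, 49))) = Add(28, Rational(-587664048, 49)) = Rational(-587662676, 49) ≈ -1.1993e+7)
Mul(j, Pow(Add(-4681, Mul(-1, Function('d')(-66))), -1)) = Mul(Rational(-587662676, 49), Pow(Add(-4681, Mul(-1, -66)), -1)) = Mul(Rational(-587662676, 49), Pow(Add(-4681, 66), -1)) = Mul(Rational(-587662676, 49), Pow(-4615, -1)) = Mul(Rational(-587662676, 49), Rational(-1, 4615)) = Rational(587662676, 226135)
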